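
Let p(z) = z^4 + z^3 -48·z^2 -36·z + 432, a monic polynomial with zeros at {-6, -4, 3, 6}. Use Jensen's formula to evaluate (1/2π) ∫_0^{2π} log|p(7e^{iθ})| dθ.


Zeros: -6, -4, 3, 6; r = 7.
Inside |z| < r: -6, -4, 3, 6. Outside (|z| ≥ r): ∅.
p(0) = 432, so log|p(0)| = log(432) = 6.0684.
Apply Jensen: I(r) = log|p(0)| + Σ_k log(r/|z_k|), summed over zeros inside |z| < r.
  log(r/|z_k|) for z_k = -6: log(7/6) = 0.1542
  log(r/|z_k|) for z_k = -4: log(7/4) = 0.5596
  log(r/|z_k|) for z_k = 3: log(7/3) = 0.8473
  log(r/|z_k|) for z_k = 6: log(7/6) = 0.1542
Sum over inside zeros: 1.7152.
I(r) = log|p(0)| + (inside sum) = 6.0684 + 1.7152 = 7.7836.
Closed form (all zeros inside, monic): I(r) = n·log(r) = 4·log(7) = 7.7836. ✓

I(r) ≈ 7.7836.


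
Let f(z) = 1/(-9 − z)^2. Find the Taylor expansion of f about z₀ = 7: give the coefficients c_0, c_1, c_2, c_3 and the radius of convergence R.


Let w = z − z₀, so z = z₀ + w.
Then -9 − z = -9 − (z₀ + w) = (-9 − z₀) − w = -16 − w.
f(z) = 1/(-16 − w)^2 = (1/(-16)^2) · (1 − w/(-16))^{−2}.
By the binomial series (1−u)^{−2} = Σ_{n≥0} C(n+1, 1) u^n for |u|<1, with u = w/(-16):
  c_n = C(n+1, 1) / (-16)^(n+2).
  c_0 = 1/(-16)^2 = 1/256.
  c_1 = 2/(-16)^3 = -1/2048.
  c_2 = 3/(-16)^4 = 3/65536.
  c_3 = 4/(-16)^5 = -1/262144.
The series is valid for |w/d| < 1, i.e. |z − z₀| < |d|.
Radius of convergence: R = |-9 − z₀| = |-16| = 16 (distance from z₀ to the singularity z = -9).

c_0 = 1/256, c_1 = -1/2048, c_2 = 3/65536, c_3 = -1/262144; R = 16.


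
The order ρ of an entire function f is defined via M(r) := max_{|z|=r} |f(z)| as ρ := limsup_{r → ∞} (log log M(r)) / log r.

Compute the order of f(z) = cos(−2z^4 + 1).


Write cos(w) = (e^{iw} ± e^{−iw})/(2 or 2i), so |cos(w)| ≤ e^{|w|}. With w = −2z^4 + 1, |w| ≤ 2r^4 + 1 on |z|=r, giving M(r) ≤ e^{2r^4 + 1} and ρ ≤ 4. For the lower bound, choose z on |z|=r with -2z^4 purely imaginary of modulus 2r^4; then |cos(−2z^4 + 1)| grows like e^{2r^4}/2, so ρ ≥ 4. Hence ρ = 4.
Therefore ρ = 4.

Order ρ = 4.


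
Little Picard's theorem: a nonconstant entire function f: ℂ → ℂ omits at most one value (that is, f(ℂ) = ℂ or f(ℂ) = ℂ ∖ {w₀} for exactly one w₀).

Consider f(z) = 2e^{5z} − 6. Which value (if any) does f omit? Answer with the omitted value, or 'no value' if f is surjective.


Little Picard bounds the complement of f(ℂ) to at most one point.
e^{5z} is never zero on ℂ, so 2·e^{5z} takes every value in ℂ ∖ {0}. Adding -6 shifts the range to ℂ ∖ {-6}. Thus f omits exactly the value -6.

Omitted value: -6.


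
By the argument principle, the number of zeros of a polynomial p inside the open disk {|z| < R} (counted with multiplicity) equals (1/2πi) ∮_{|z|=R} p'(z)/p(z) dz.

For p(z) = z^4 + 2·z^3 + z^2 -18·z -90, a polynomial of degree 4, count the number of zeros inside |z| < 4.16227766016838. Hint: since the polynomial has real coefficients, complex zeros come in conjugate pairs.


The zeros of p are: 3, -3, (-1 + 3i), (-1 - 3i).
Their magnitudes are: 3, 3, 3.162, 3.162.
Zeros with |z| < R = 4.16227766016838: 3, -3, (-1 + 3i), (-1 - 3i).
Count = 4.
By the argument principle, (1/2πi) ∮_{|z|=R} p'(z)/p(z) dz equals exactly this count.

Number of zeros inside |z| < 4.16227766016838: 4.


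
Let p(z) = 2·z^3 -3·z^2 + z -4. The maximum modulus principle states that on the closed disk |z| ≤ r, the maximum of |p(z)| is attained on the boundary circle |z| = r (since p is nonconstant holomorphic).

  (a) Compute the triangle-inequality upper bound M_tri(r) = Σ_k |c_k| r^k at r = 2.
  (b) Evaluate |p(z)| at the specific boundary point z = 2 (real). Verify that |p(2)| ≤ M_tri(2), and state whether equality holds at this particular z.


Coefficients: c_0 = -4, c_1 = 1, c_2 = -3, c_3 = 2. Radius r = 2.
Part (a). Triangle bound: M_tri(r) = Σ_k |c_k| r^k
  = |-4|·2^0 + |1|·2^1 + |-3|·2^2 + |2|·2^3
  = 4 + 2 + 12 + 16 = 34.
This bounds M(r) := max_{|z|=r} |p(z)| from above; equality holds iff all terms c_k z^k can be made to align in phase at a single z on |z|=r.
Part (b). At z = 2 (real, on the circle |z| = r):
  p(2) = (-4)·2^0 + (1)·2^1 + (-3)·2^2 + (2)·2^3 = 2.
  |p(2)| = 2.
Check: |p(2)| = 2 ≤ 34 = M_tri(2). ✓ Equality does not hold at z = 2 (the coefficients have mixed signs, so the terms do not all align in phase there).

M_tri(2) = 34; |p(2)| = 2; equality at z=2: no.


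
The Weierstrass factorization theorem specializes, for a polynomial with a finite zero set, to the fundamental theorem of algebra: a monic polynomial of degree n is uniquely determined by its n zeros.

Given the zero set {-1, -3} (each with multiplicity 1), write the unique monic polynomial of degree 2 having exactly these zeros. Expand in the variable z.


The polynomial is p(z) = ∏_{α ∈ S} (z − α), where S = {-1, -3}.
Expanding the product yields: p(z) = z^2 + 4·z + 3.
The resulting polynomial has degree 2 and real coefficients as required.

p(z) = z^2 + 4·z + 3.


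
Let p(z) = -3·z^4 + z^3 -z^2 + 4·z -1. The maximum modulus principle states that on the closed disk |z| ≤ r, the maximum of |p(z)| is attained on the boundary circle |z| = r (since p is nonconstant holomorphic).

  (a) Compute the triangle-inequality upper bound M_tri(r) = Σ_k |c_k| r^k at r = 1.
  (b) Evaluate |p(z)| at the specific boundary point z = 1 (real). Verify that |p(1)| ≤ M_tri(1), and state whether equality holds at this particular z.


Coefficients: c_0 = -1, c_1 = 4, c_2 = -1, c_3 = 1, c_4 = -3. Radius r = 1.
Part (a). Triangle bound: M_tri(r) = Σ_k |c_k| r^k
  = |-1|·1^0 + |4|·1^1 + |-1|·1^2 + |1|·1^3 + |-3|·1^4
  = 1 + 4 + 1 + 1 + 3 = 10.
This bounds M(r) := max_{|z|=r} |p(z)| from above; equality holds iff all terms c_k z^k can be made to align in phase at a single z on |z|=r.
Part (b). At z = 1 (real, on the circle |z| = r):
  p(1) = (-1)·1^0 + (4)·1^1 + (-1)·1^2 + (1)·1^3 + (-3)·1^4 = 0.
  |p(1)| = 0.
Check: |p(1)| = 0 ≤ 10 = M_tri(1). ✓ Equality does not hold at z = 1 (the coefficients have mixed signs, so the terms do not all align in phase there).

M_tri(1) = 10; |p(1)| = 0; equality at z=1: no.


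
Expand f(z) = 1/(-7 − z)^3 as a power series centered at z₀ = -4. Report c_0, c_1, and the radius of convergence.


Let w = z − z₀, so z = z₀ + w.
Then -7 − z = -7 − (z₀ + w) = (-7 − z₀) − w = -3 − w.
f(z) = 1/(-3 − w)^3 = (1/(-3)^3) · (1 − w/(-3))^{−3}.
By the binomial series (1−u)^{−3} = Σ_{n≥0} C(n+2, 2) u^n for |u|<1, with u = w/(-3):
  c_n = C(n+2, 2) / (-3)^(n+3).
  c_0 = 1/(-3)^3 = -1/27.
  c_1 = 3/(-3)^4 = 1/27.
The series is valid for |w/d| < 1, i.e. |z − z₀| < |d|.
Radius of convergence: R = |-7 − z₀| = |-3| = 3 (distance from z₀ to the singularity z = -7).

c_0 = -1/27, c_1 = 1/27; R = 3.


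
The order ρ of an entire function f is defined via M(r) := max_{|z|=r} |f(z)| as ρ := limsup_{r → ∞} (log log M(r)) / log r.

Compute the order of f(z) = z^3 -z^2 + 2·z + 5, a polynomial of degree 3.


|f(z)| ≤ Σ|c_k|·r^k = O(r^3) as r → ∞. Polynomial growth is O(e^{r^ε}) for every ε > 0 (since r^3/e^{r^ε} → 0), so ρ ≤ ε for all ε > 0, i.e. ρ = 0. Every nonconstant polynomial has order 0.
Therefore ρ = 0.

Order ρ = 0.


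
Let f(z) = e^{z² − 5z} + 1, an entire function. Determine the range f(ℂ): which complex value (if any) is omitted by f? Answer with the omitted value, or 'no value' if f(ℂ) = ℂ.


Little Picard bounds the complement of f(ℂ) to at most one point.
The exponent g(z) = z² − 5z is a nonconstant polynomial, hence surjective onto ℂ. So e^{g(z)} takes every value in {e^w : w ∈ ℂ} = ℂ ∖ {0}. Adding 1 shifts the range to ℂ ∖ {1}. f omits exactly 1.

Omitted value: 1.


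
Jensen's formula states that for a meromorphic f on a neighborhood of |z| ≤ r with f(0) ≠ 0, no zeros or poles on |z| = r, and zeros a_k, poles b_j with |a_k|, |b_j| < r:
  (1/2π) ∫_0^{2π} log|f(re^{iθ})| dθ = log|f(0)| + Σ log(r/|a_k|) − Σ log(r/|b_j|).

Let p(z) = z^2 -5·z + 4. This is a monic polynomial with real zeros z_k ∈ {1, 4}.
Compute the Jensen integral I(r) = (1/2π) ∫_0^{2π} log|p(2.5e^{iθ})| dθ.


Zeros: 1, 4; r = 2.5.
Inside |z| < r: 1. Outside (|z| ≥ r): 4.
p(0) = 4, so log|p(0)| = log(4) = 1.3863.
Apply Jensen: I(r) = log|p(0)| + Σ_k log(r/|z_k|), summed over zeros inside |z| < r.
  log(r/|z_k|) for z_k = 1: log(2.5/1) = 0.9163
  Outside zeros (4) contribute nothing to the Jensen sum.
Sum over inside zeros: 0.9163.
I(r) = log|p(0)| + (inside sum) = 1.3863 + 0.9163 = 2.3026.
Note: since some zeros are outside |z| ≤ r, the simplified n·log(r) form does NOT apply — only the inside zeros contribute.

I(r) ≈ 2.3026.


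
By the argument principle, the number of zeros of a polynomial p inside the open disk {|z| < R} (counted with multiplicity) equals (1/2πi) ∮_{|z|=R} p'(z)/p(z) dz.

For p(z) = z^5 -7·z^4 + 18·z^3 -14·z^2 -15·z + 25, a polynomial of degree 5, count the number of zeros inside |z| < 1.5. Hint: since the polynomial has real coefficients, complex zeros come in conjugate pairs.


The zeros of p are: (2 + 1i), (2 - 1i), (2 + 1i), (2 - 1i), -1.
Their magnitudes are: 2.236, 2.236, 2.236, 2.236, 1.
Zeros with |z| < R = 1.5: -1.
Count = 1.
By the argument principle, (1/2πi) ∮_{|z|=R} p'(z)/p(z) dz equals exactly this count.

Number of zeros inside |z| < 1.5: 1.


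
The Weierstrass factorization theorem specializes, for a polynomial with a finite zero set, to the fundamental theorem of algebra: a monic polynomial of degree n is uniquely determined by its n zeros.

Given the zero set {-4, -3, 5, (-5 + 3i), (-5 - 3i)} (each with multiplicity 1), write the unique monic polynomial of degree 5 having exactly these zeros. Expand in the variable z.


The polynomial is p(z) = ∏_{α ∈ S} (z − α), where S = {-4, -3, 5, (-5 + 3i), (-5 - 3i)}.
Expanding the product yields: p(z) = z^5 + 12·z^4 + 31·z^3 -222·z^2 -1382·z -2040.
Note conjugate pairs combine to real quadratics: (z − (-5+3i))(z − (-5−3i)) = z² + 10z + 34.
The resulting polynomial has degree 5 and real coefficients as required.

p(z) = z^5 + 12·z^4 + 31·z^3 -222·z^2 -1382·z -2040.


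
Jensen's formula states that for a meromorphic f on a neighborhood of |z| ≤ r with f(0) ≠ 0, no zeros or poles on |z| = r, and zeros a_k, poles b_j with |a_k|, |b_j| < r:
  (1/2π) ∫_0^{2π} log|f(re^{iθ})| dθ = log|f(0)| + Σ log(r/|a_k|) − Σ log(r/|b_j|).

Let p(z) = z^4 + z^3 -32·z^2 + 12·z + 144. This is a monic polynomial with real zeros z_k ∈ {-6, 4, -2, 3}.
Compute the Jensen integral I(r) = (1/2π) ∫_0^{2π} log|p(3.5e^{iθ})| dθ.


Zeros: -6, -2, 3, 4; r = 3.5.
Inside |z| < r: -2, 3. Outside (|z| ≥ r): -6, 4.
p(0) = 144, so log|p(0)| = log(144) = 4.9698.
Apply Jensen: I(r) = log|p(0)| + Σ_k log(r/|z_k|), summed over zeros inside |z| < r.
  log(r/|z_k|) for z_k = -2: log(3.5/2) = 0.5596
  log(r/|z_k|) for z_k = 3: log(3.5/3) = 0.1542
  Outside zeros (-6, 4) contribute nothing to the Jensen sum.
Sum over inside zeros: 0.7138.
I(r) = log|p(0)| + (inside sum) = 4.9698 + 0.7138 = 5.6836.
Note: since some zeros are outside |z| ≤ r, the simplified n·log(r) form does NOT apply — only the inside zeros contribute.

I(r) ≈ 5.6836.


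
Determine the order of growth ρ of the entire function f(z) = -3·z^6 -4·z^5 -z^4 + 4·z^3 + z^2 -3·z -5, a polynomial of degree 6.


|f(z)| ≤ Σ|c_k|·r^k = O(r^6) as r → ∞. Polynomial growth is O(e^{r^ε}) for every ε > 0 (since r^6/e^{r^ε} → 0), so ρ ≤ ε for all ε > 0, i.e. ρ = 0. Every nonconstant polynomial has order 0.
Therefore ρ = 0.

Order ρ = 0.


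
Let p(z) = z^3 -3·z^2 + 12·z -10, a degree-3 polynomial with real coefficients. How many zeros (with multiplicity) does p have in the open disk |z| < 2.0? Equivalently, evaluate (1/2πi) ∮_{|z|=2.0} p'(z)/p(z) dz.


The zeros of p are: (1 + 3i), (1 - 3i), 1.
Their magnitudes are: 3.162, 3.162, 1.
Zeros with |z| < R = 2.0: 1.
Count = 1.
By the argument principle, (1/2πi) ∮_{|z|=R} p'(z)/p(z) dz equals exactly this count.

Number of zeros inside |z| < 2.0: 1.


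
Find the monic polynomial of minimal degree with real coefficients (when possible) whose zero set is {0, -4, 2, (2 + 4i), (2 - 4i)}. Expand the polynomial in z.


The polynomial is p(z) = ∏_{α ∈ S} (z − α), where S = {0, -4, 2, (2 + 4i), (2 - 4i)}.
Expanding the product yields: p(z) = z^5 -2·z^4 + 4·z^3 + 72·z^2 -160·z.
Note conjugate pairs combine to real quadratics: (z − (2+4i))(z − (2−4i)) = z² − 4z + 20.
The resulting polynomial has degree 5 and real coefficients as required.

p(z) = z^5 -2·z^4 + 4·z^3 + 72·z^2 -160·z.


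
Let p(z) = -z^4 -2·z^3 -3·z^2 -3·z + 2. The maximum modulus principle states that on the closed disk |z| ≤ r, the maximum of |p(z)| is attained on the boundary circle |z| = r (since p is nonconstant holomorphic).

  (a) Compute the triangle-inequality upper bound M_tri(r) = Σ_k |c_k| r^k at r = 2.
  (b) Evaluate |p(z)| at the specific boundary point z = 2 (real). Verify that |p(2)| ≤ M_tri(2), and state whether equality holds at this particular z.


Coefficients: c_0 = 2, c_1 = -3, c_2 = -3, c_3 = -2, c_4 = -1. Radius r = 2.
Part (a). Triangle bound: M_tri(r) = Σ_k |c_k| r^k
  = |2|·2^0 + |-3|·2^1 + |-3|·2^2 + |-2|·2^3 + |-1|·2^4
  = 2 + 6 + 12 + 16 + 16 = 52.
This bounds M(r) := max_{|z|=r} |p(z)| from above; equality holds iff all terms c_k z^k can be made to align in phase at a single z on |z|=r.
Part (b). At z = 2 (real, on the circle |z| = r):
  p(2) = (2)·2^0 + (-3)·2^1 + (-3)·2^2 + (-2)·2^3 + (-1)·2^4 = -48.
  |p(2)| = 48.
Check: |p(2)| = 48 ≤ 52 = M_tri(2). ✓ Equality does not hold at z = 2 (the coefficients have mixed signs, so the terms do not all align in phase there).

M_tri(2) = 52; |p(2)| = 48; equality at z=2: no.


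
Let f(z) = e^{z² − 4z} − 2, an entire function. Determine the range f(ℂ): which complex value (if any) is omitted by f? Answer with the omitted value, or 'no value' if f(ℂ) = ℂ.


Little Picard bounds the complement of f(ℂ) to at most one point.
The exponent g(z) = z² − 4z is a nonconstant polynomial, hence surjective onto ℂ. So e^{g(z)} takes every value in {e^w : w ∈ ℂ} = ℂ ∖ {0}. Adding -2 shifts the range to ℂ ∖ {-2}. f omits exactly -2.

Omitted value: -2.


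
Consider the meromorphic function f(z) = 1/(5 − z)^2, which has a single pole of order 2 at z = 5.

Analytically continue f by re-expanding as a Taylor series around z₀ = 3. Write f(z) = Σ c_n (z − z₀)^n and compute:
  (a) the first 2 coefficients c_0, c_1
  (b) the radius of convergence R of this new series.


Let w = z − z₀, so z = z₀ + w.
Then 5 − z = 5 − (z₀ + w) = (5 − z₀) − w = 2 − w.
f(z) = 1/(2 − w)^2 = (1/(2)^2) · (1 − w/(2))^{−2}.
By the binomial series (1−u)^{−2} = Σ_{n≥0} C(n+1, 1) u^n for |u|<1, with u = w/(2):
  c_n = C(n+1, 1) / (2)^(n+2).
  c_0 = 1/(2)^2 = 1/4.
  c_1 = 2/(2)^3 = 1/4.
The series is valid for |w/d| < 1, i.e. |z − z₀| < |d|.
Radius of convergence: R = |5 − z₀| = |2| = 2 (distance from z₀ to the singularity z = 5).

c_0 = 1/4, c_1 = 1/4; R = 2.


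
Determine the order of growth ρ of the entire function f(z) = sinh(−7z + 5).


sinh(w) is a linear combination of e^{iw} and e^{−iw} (or e^w, e^{−w} in the hyperbolic case), so |sinh(w)| ≤ e^{|w|}. With w = −7z + 5, |w| ≤ 7|z| + 5 = 7r + 5 on |z| = r, giving M(r) ≤ e^{7r + 5}, so ρ ≤ 1. On a suitable ray (z = it for sin/cos; z = t for sinh/cosh, t real → ∞), |sinh(−7z + 5)| grows like e^{7|t|}/2, so ρ ≥ 1. Hence ρ = 1.
Therefore ρ = 1.

Order ρ = 1.


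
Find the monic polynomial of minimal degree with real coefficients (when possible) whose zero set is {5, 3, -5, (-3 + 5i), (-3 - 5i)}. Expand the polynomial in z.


The polynomial is p(z) = ∏_{α ∈ S} (z − α), where S = {5, 3, -5, (-3 + 5i), (-3 - 5i)}.
Expanding the product yields: p(z) = z^5 + 3·z^4 -9·z^3 -177·z^2 -400·z + 2550.
Note conjugate pairs combine to real quadratics: (z − (-3+5i))(z − (-3−5i)) = z² + 6z + 34.
The resulting polynomial has degree 5 and real coefficients as required.

p(z) = z^5 + 3·z^4 -9·z^3 -177·z^2 -400·z + 2550.


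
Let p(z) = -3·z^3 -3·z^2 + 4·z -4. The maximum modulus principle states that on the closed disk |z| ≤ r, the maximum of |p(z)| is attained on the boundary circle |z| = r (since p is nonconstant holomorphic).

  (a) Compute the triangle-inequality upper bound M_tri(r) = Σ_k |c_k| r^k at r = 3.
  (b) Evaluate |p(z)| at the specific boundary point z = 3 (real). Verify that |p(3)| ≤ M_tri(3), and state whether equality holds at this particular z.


Coefficients: c_0 = -4, c_1 = 4, c_2 = -3, c_3 = -3. Radius r = 3.
Part (a). Triangle bound: M_tri(r) = Σ_k |c_k| r^k
  = |-4|·3^0 + |4|·3^1 + |-3|·3^2 + |-3|·3^3
  = 4 + 12 + 27 + 81 = 124.
This bounds M(r) := max_{|z|=r} |p(z)| from above; equality holds iff all terms c_k z^k can be made to align in phase at a single z on |z|=r.
Part (b). At z = 3 (real, on the circle |z| = r):
  p(3) = (-4)·3^0 + (4)·3^1 + (-3)·3^2 + (-3)·3^3 = -100.
  |p(3)| = 100.
Check: |p(3)| = 100 ≤ 124 = M_tri(3). ✓ Equality does not hold at z = 3 (the coefficients have mixed signs, so the terms do not all align in phase there).

M_tri(3) = 124; |p(3)| = 100; equality at z=3: no.


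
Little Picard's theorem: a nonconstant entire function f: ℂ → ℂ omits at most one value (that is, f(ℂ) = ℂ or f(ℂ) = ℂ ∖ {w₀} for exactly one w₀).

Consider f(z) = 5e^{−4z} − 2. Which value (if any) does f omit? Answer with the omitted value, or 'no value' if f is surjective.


Little Picard bounds the complement of f(ℂ) to at most one point.
e^{−4z} is never zero on ℂ, so 5·e^{−4z} takes every value in ℂ ∖ {0}. Adding -2 shifts the range to ℂ ∖ {-2}. Thus f omits exactly the value -2.

Omitted value: -2.


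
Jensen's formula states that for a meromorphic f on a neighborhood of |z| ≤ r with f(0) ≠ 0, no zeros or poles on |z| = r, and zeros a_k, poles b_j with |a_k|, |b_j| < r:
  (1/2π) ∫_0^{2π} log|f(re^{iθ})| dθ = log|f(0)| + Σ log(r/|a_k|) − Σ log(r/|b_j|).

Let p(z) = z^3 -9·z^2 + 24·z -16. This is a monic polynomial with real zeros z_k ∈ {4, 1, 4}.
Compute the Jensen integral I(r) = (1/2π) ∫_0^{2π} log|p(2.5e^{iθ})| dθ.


Zeros: 1, 4, 4; r = 2.5.
Inside |z| < r: 1. Outside (|z| ≥ r): 4, 4.
p(0) = -16, so log|p(0)| = log(16) = 2.7726.
Apply Jensen: I(r) = log|p(0)| + Σ_k log(r/|z_k|), summed over zeros inside |z| < r.
  log(r/|z_k|) for z_k = 1: log(2.5/1) = 0.9163
  Outside zeros (4, 4) contribute nothing to the Jensen sum.
Sum over inside zeros: 0.9163.
I(r) = log|p(0)| + (inside sum) = 2.7726 + 0.9163 = 3.6889.
Note: since some zeros are outside |z| ≤ r, the simplified n·log(r) form does NOT apply — only the inside zeros contribute.

I(r) ≈ 3.6889.


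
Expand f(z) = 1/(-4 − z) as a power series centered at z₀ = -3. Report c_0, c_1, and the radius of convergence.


Let w = z − z₀, so z = z₀ + w.
Then -4 − z = -4 − (z₀ + w) = (-4 − z₀) − w = -1 − w.
f(z) = 1/(-1 − w) = (1/(-1)) · 1/(1 − w/(-1)) = Σ_{n≥0} w^n / (-1)^(n+1).
So c_n = 1/(-1)^(n+1):
  c_0 = 1/(-1)^1 = -1.
  c_1 = 1/(-1)^2 = 1.
The series is valid for |w/d| < 1, i.e. |z − z₀| < |d|.
Radius of convergence: R = |-4 − z₀| = |-1| = 1 (distance from z₀ to the singularity z = -4).

c_0 = -1, c_1 = 1; R = 1.


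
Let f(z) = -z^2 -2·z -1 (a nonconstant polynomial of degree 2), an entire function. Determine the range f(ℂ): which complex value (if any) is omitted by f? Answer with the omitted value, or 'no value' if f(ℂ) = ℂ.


Little Picard bounds the complement of f(ℂ) to at most one point.
For every w ∈ ℂ, the equation p(z) − w = 0 is a nonconstant polynomial in z and hence has at least one root by the fundamental theorem of algebra. So p is surjective onto ℂ, omitting no value.

Omitted value: no value.


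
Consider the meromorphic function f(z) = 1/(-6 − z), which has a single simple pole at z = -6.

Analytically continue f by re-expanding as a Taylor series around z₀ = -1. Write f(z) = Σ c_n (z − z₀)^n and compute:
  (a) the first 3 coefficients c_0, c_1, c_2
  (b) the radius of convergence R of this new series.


Let w = z − z₀, so z = z₀ + w.
Then -6 − z = -6 − (z₀ + w) = (-6 − z₀) − w = -5 − w.
f(z) = 1/(-5 − w) = (1/(-5)) · 1/(1 − w/(-5)) = Σ_{n≥0} w^n / (-5)^(n+1).
So c_n = 1/(-5)^(n+1):
  c_0 = 1/(-5)^1 = -1/5.
  c_1 = 1/(-5)^2 = 1/25.
  c_2 = 1/(-5)^3 = -1/125.
The series is valid for |w/d| < 1, i.e. |z − z₀| < |d|.
Radius of convergence: R = |-6 − z₀| = |-5| = 5 (distance from z₀ to the singularity z = -6).

c_0 = -1/5, c_1 = 1/25, c_2 = -1/125; R = 5.


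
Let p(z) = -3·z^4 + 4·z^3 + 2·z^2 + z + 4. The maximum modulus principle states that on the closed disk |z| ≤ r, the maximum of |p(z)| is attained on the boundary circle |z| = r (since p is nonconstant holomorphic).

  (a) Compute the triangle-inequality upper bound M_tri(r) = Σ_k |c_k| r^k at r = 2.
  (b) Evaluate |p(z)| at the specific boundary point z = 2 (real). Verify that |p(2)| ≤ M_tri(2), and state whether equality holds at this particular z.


Coefficients: c_0 = 4, c_1 = 1, c_2 = 2, c_3 = 4, c_4 = -3. Radius r = 2.
Part (a). Triangle bound: M_tri(r) = Σ_k |c_k| r^k
  = |4|·2^0 + |1|·2^1 + |2|·2^2 + |4|·2^3 + |-3|·2^4
  = 4 + 2 + 8 + 32 + 48 = 94.
This bounds M(r) := max_{|z|=r} |p(z)| from above; equality holds iff all terms c_k z^k can be made to align in phase at a single z on |z|=r.
Part (b). At z = 2 (real, on the circle |z| = r):
  p(2) = (4)·2^0 + (1)·2^1 + (2)·2^2 + (4)·2^3 + (-3)·2^4 = -2.
  |p(2)| = 2.
Check: |p(2)| = 2 ≤ 94 = M_tri(2). ✓ Equality does not hold at z = 2 (the coefficients have mixed signs, so the terms do not all align in phase there).

M_tri(2) = 94; |p(2)| = 2; equality at z=2: no.


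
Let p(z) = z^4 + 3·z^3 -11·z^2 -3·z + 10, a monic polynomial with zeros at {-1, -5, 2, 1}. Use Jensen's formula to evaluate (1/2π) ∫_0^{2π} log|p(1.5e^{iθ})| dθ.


Zeros: -5, -1, 1, 2; r = 1.5.
Inside |z| < r: -1, 1. Outside (|z| ≥ r): -5, 2.
p(0) = 10, so log|p(0)| = log(10) = 2.3026.
Apply Jensen: I(r) = log|p(0)| + Σ_k log(r/|z_k|), summed over zeros inside |z| < r.
  log(r/|z_k|) for z_k = -1: log(1.5/1) = 0.4055
  log(r/|z_k|) for z_k = 1: log(1.5/1) = 0.4055
  Outside zeros (-5, 2) contribute nothing to the Jensen sum.
Sum over inside zeros: 0.8109.
I(r) = log|p(0)| + (inside sum) = 2.3026 + 0.8109 = 3.1135.
Note: since some zeros are outside |z| ≤ r, the simplified n·log(r) form does NOT apply — only the inside zeros contribute.

I(r) ≈ 3.1135.


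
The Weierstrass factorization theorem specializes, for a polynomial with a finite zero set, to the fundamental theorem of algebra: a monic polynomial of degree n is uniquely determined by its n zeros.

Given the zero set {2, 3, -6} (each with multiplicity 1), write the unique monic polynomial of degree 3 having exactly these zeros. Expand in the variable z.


The polynomial is p(z) = ∏_{α ∈ S} (z − α), where S = {2, 3, -6}.
Expanding the product yields: p(z) = z^3 + z^2 -24·z + 36.
The resulting polynomial has degree 3 and real coefficients as required.

p(z) = z^3 + z^2 -24·z + 36.


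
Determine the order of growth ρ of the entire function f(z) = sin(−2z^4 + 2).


Write sin(w) = (e^{iw} ± e^{−iw})/(2 or 2i), so |sin(w)| ≤ e^{|w|}. With w = −2z^4 + 2, |w| ≤ 2r^4 + 2 on |z|=r, giving M(r) ≤ e^{2r^4 + 2} and ρ ≤ 4. For the lower bound, choose z on |z|=r with -2z^4 purely imaginary of modulus 2r^4; then |sin(−2z^4 + 2)| grows like e^{2r^4}/2, so ρ ≥ 4. Hence ρ = 4.
Therefore ρ = 4.

Order ρ = 4.


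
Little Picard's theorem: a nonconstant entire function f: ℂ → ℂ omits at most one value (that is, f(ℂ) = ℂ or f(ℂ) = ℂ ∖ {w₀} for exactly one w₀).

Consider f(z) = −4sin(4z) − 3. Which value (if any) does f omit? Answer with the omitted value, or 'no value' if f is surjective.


Little Picard bounds the complement of f(ℂ) to at most one point.
sin is entire and surjective onto ℂ: for every w ∈ ℂ, sin(ζ) = w has a solution ζ ∈ ℂ (e.g., via the complex inverse arcsin). With ζ = 4z this gives z = ζ/(4). Then -4·sin(4z) takes every value in -4·ℂ = ℂ, and adding -3 is a bijection of ℂ. So f is surjective and omits no value. (Note: only on the real line is sin bounded by [−1, 1].)

Omitted value: no value.


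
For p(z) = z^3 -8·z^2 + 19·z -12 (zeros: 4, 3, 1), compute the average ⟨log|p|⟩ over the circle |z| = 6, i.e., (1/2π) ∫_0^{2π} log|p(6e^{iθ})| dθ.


Zeros: 1, 3, 4; r = 6.
Inside |z| < r: 1, 3, 4. Outside (|z| ≥ r): ∅.
p(0) = -12, so log|p(0)| = log(12) = 2.4849.
Apply Jensen: I(r) = log|p(0)| + Σ_k log(r/|z_k|), summed over zeros inside |z| < r.
  log(r/|z_k|) for z_k = 4: log(6/4) = 0.4055
  log(r/|z_k|) for z_k = 3: log(6/3) = 0.6931
  log(r/|z_k|) for z_k = 1: log(6/1) = 1.7918
Sum over inside zeros: 2.8904.
I(r) = log|p(0)| + (inside sum) = 2.4849 + 2.8904 = 5.3753.
Closed form (all zeros inside, monic): I(r) = n·log(r) = 3·log(6) = 5.3753. ✓

I(r) ≈ 5.3753.


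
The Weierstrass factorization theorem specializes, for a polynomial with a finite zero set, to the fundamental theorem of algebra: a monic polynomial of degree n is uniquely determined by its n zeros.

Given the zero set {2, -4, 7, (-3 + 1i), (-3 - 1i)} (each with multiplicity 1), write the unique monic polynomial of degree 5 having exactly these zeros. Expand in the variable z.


The polynomial is p(z) = ∏_{α ∈ S} (z − α), where S = {2, -4, 7, (-3 + 1i), (-3 - 1i)}.
Expanding the product yields: p(z) = z^5 + z^4 -42·z^3 -126·z^2 + 116·z + 560.
Note conjugate pairs combine to real quadratics: (z − (-3+1i))(z − (-3−1i)) = z² + 6z + 10.
The resulting polynomial has degree 5 and real coefficients as required.

p(z) = z^5 + z^4 -42·z^3 -126·z^2 + 116·z + 560.


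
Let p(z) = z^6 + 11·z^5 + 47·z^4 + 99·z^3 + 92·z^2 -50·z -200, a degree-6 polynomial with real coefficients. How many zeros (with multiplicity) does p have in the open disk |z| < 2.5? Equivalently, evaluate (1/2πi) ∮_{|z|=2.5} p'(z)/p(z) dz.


The zeros of p are: (-3 + 1i), (-3 - 1i), 1, -4, (-1 + 2i), (-1 - 2i).
Their magnitudes are: 3.162, 3.162, 1, 4, 2.236, 2.236.
Zeros with |z| < R = 2.5: 1, (-1 + 2i), (-1 - 2i).
Count = 3.
By the argument principle, (1/2πi) ∮_{|z|=R} p'(z)/p(z) dz equals exactly this count.

Number of zeros inside |z| < 2.5: 3.


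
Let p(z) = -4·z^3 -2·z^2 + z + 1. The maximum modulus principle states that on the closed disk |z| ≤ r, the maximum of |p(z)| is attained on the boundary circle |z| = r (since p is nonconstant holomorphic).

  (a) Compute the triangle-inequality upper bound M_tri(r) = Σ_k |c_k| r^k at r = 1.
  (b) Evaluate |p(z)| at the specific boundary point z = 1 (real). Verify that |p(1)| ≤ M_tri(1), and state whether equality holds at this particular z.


Coefficients: c_0 = 1, c_1 = 1, c_2 = -2, c_3 = -4. Radius r = 1.
Part (a). Triangle bound: M_tri(r) = Σ_k |c_k| r^k
  = |1|·1^0 + |1|·1^1 + |-2|·1^2 + |-4|·1^3
  = 1 + 1 + 2 + 4 = 8.
This bounds M(r) := max_{|z|=r} |p(z)| from above; equality holds iff all terms c_k z^k can be made to align in phase at a single z on |z|=r.
Part (b). At z = 1 (real, on the circle |z| = r):
  p(1) = (1)·1^0 + (1)·1^1 + (-2)·1^2 + (-4)·1^3 = -4.
  |p(1)| = 4.
Check: |p(1)| = 4 ≤ 8 = M_tri(1). ✓ Equality does not hold at z = 1 (the coefficients have mixed signs, so the terms do not all align in phase there).

M_tri(1) = 8; |p(1)| = 4; equality at z=1: no.


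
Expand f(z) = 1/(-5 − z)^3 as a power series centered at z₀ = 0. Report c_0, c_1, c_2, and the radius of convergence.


Let w = z − z₀, so z = z₀ + w.
Then -5 − z = -5 − (z₀ + w) = (-5 − z₀) − w = -5 − w.
f(z) = 1/(-5 − w)^3 = (1/(-5)^3) · (1 − w/(-5))^{−3}.
By the binomial series (1−u)^{−3} = Σ_{n≥0} C(n+2, 2) u^n for |u|<1, with u = w/(-5):
  c_n = C(n+2, 2) / (-5)^(n+3).
  c_0 = 1/(-5)^3 = -1/125.
  c_1 = 3/(-5)^4 = 3/625.
  c_2 = 6/(-5)^5 = -6/3125.
The series is valid for |w/d| < 1, i.e. |z − z₀| < |d|.
Radius of convergence: R = |-5 − z₀| = |-5| = 5 (distance from z₀ to the singularity z = -5).

c_0 = -1/125, c_1 = 3/625, c_2 = -6/3125; R = 5.


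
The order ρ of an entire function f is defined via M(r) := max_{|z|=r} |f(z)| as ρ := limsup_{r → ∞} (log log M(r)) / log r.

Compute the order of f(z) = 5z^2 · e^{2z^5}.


M(r) = max_{|z|=r} |5|·|z|^2·|e^{2z^5}| = 5·r^2 · e^{2r^5} (the factors attain their maxima compatibly on |z|=r). Then log M(r) = log 5 + 2·log r + 2r^5, dominated by the last term, so log log M(r) ~ 5·log r. The polynomial factor 5z^2 contributes only a log r term and does not affect the order. ρ = 5.
Therefore ρ = 5.

Order ρ = 5.


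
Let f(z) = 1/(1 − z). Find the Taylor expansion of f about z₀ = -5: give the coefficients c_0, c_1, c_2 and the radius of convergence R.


Let w = z − z₀, so z = z₀ + w.
Then 1 − z = 1 − (z₀ + w) = (1 − z₀) − w = 6 − w.
f(z) = 1/(6 − w) = (1/(6)) · 1/(1 − w/(6)) = Σ_{n≥0} w^n / (6)^(n+1).
So c_n = 1/(6)^(n+1):
  c_0 = 1/(6)^1 = 1/6.
  c_1 = 1/(6)^2 = 1/36.
  c_2 = 1/(6)^3 = 1/216.
The series is valid for |w/d| < 1, i.e. |z − z₀| < |d|.
Radius of convergence: R = |1 − z₀| = |6| = 6 (distance from z₀ to the singularity z = 1).

c_0 = 1/6, c_1 = 1/36, c_2 = 1/216; R = 6.


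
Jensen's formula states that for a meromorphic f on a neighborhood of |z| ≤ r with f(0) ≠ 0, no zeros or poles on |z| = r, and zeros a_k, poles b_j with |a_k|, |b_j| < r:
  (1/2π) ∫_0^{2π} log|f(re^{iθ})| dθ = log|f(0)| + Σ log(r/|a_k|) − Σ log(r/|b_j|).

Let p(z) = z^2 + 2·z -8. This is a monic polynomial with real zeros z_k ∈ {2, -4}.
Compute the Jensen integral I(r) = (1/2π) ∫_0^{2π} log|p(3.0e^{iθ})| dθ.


Zeros: -4, 2; r = 3.0.
Inside |z| < r: 2. Outside (|z| ≥ r): -4.
p(0) = -8, so log|p(0)| = log(8) = 2.0794.
Apply Jensen: I(r) = log|p(0)| + Σ_k log(r/|z_k|), summed over zeros inside |z| < r.
  log(r/|z_k|) for z_k = 2: log(3.0/2) = 0.4055
  Outside zeros (-4) contribute nothing to the Jensen sum.
Sum over inside zeros: 0.4055.
I(r) = log|p(0)| + (inside sum) = 2.0794 + 0.4055 = 2.4849.
Note: since some zeros are outside |z| ≤ r, the simplified n·log(r) form does NOT apply — only the inside zeros contribute.

I(r) ≈ 2.4849.


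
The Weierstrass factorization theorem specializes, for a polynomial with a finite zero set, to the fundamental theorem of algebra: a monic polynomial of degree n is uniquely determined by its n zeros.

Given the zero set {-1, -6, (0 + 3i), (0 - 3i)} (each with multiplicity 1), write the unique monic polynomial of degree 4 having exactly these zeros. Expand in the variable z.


The polynomial is p(z) = ∏_{α ∈ S} (z − α), where S = {-1, -6, (0 + 3i), (0 - 3i)}.
Expanding the product yields: p(z) = z^4 + 7·z^3 + 15·z^2 + 63·z + 54.
Note conjugate pairs combine to real quadratics: (z − (0+3i))(z − (0−3i)) = z² + 9.
The resulting polynomial has degree 4 and real coefficients as required.

p(z) = z^4 + 7·z^3 + 15·z^2 + 63·z + 54.


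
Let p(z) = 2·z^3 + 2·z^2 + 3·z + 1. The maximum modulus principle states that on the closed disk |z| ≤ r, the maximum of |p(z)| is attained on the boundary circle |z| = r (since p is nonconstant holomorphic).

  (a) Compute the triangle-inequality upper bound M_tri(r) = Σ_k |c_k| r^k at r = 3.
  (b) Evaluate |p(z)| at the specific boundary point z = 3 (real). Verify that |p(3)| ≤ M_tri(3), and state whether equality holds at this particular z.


Coefficients: c_0 = 1, c_1 = 3, c_2 = 2, c_3 = 2. Radius r = 3.
Part (a). Triangle bound: M_tri(r) = Σ_k |c_k| r^k
  = |1|·3^0 + |3|·3^1 + |2|·3^2 + |2|·3^3
  = 1 + 9 + 18 + 54 = 82.
This bounds M(r) := max_{|z|=r} |p(z)| from above; equality holds iff all terms c_k z^k can be made to align in phase at a single z on |z|=r.
Part (b). At z = 3 (real, on the circle |z| = r):
  p(3) = (1)·3^0 + (3)·3^1 + (2)·3^2 + (2)·3^3 = 82.
  |p(3)| = 82.
Since all nonzero coefficients share the same sign, |p(3)| = 82 = M_tri(3); the triangle bound is attained at z = 3, so in fact M(r) = 82.

M_tri(3) = 82; |p(3)| = 82; equality at z=3: yes.


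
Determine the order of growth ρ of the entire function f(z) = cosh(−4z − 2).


cosh(w) is a linear combination of e^{iw} and e^{−iw} (or e^w, e^{−w} in the hyperbolic case), so |cosh(w)| ≤ e^{|w|}. With w = −4z − 2, |w| ≤ 4|z| + 2 = 4r + 2 on |z| = r, giving M(r) ≤ e^{4r + 2}, so ρ ≤ 1. On a suitable ray (z = it for sin/cos; z = t for sinh/cosh, t real → ∞), |cosh(−4z − 2)| grows like e^{4|t|}/2, so ρ ≥ 1. Hence ρ = 1.
Therefore ρ = 1.

Order ρ = 1.


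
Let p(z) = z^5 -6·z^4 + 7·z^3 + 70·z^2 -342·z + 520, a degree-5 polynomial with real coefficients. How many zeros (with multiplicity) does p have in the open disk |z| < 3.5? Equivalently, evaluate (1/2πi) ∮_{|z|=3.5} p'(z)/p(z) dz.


The zeros of p are: (2 + 3i), (2 - 3i), (3 + 1i), (3 - 1i), -4.
Their magnitudes are: 3.606, 3.606, 3.162, 3.162, 4.
Zeros with |z| < R = 3.5: (3 + 1i), (3 - 1i).
Count = 2.
By the argument principle, (1/2πi) ∮_{|z|=R} p'(z)/p(z) dz equals exactly this count.

Number of zeros inside |z| < 3.5: 2.


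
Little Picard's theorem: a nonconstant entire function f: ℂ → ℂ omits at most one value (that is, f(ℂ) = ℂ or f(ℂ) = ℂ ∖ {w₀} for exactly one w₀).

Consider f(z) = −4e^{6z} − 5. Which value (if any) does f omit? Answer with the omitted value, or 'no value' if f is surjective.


Little Picard bounds the complement of f(ℂ) to at most one point.
e^{6z} is never zero on ℂ, so -4·e^{6z} takes every value in ℂ ∖ {0}. Adding -5 shifts the range to ℂ ∖ {-5}. Thus f omits exactly the value -5.

Omitted value: -5.


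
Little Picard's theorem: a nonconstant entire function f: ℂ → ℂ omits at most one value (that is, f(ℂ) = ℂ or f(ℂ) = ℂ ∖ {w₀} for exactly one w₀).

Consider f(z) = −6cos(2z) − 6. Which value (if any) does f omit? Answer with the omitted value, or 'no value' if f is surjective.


Little Picard bounds the complement of f(ℂ) to at most one point.
cos is entire and surjective onto ℂ: for every w ∈ ℂ, cos(ζ) = w has a solution ζ ∈ ℂ (e.g., via the complex inverse arccos). With ζ = 2z this gives z = ζ/(2). Then -6·cos(2z) takes every value in -6·ℂ = ℂ, and adding -6 is a bijection of ℂ. So f is surjective and omits no value. (Note: only on the real line is cos bounded by [−1, 1].)

Omitted value: no value.


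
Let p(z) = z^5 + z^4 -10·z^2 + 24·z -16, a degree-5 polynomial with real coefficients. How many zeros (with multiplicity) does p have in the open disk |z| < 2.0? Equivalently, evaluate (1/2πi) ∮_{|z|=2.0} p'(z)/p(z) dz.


The zeros of p are: (-2 + 2i), (-2 - 2i), 1, (1 + 1i), (1 - 1i).
Their magnitudes are: 2.828, 2.828, 1, 1.414, 1.414.
Zeros with |z| < R = 2.0: 1, (1 + 1i), (1 - 1i).
Count = 3.
By the argument principle, (1/2πi) ∮_{|z|=R} p'(z)/p(z) dz equals exactly this count.

Number of zeros inside |z| < 2.0: 3.


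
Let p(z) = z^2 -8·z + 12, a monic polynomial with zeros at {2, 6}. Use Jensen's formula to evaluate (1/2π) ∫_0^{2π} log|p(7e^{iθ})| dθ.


Zeros: 2, 6; r = 7.
Inside |z| < r: 2, 6. Outside (|z| ≥ r): ∅.
p(0) = 12, so log|p(0)| = log(12) = 2.4849.
Apply Jensen: I(r) = log|p(0)| + Σ_k log(r/|z_k|), summed over zeros inside |z| < r.
  log(r/|z_k|) for z_k = 2: log(7/2) = 1.2528
  log(r/|z_k|) for z_k = 6: log(7/6) = 0.1542
Sum over inside zeros: 1.4069.
I(r) = log|p(0)| + (inside sum) = 2.4849 + 1.4069 = 3.8918.
Closed form (all zeros inside, monic): I(r) = n·log(r) = 2·log(7) = 3.8918. ✓

I(r) ≈ 3.8918.


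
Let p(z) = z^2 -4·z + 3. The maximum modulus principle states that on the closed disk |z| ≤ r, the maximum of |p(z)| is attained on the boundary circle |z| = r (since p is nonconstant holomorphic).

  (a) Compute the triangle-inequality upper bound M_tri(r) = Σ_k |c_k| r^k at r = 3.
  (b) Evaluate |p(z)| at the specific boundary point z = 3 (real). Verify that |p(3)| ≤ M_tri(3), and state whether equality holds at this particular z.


Coefficients: c_0 = 3, c_1 = -4, c_2 = 1. Radius r = 3.
Part (a). Triangle bound: M_tri(r) = Σ_k |c_k| r^k
  = |3|·3^0 + |-4|·3^1 + |1|·3^2
  = 3 + 12 + 9 = 24.
This bounds M(r) := max_{|z|=r} |p(z)| from above; equality holds iff all terms c_k z^k can be made to align in phase at a single z on |z|=r.
Part (b). At z = 3 (real, on the circle |z| = r):
  p(3) = (3)·3^0 + (-4)·3^1 + (1)·3^2 = 0.
  |p(3)| = 0.
Check: |p(3)| = 0 ≤ 24 = M_tri(3). ✓ Equality does not hold at z = 3 (the coefficients have mixed signs, so the terms do not all align in phase there).

M_tri(3) = 24; |p(3)| = 0; equality at z=3: no.


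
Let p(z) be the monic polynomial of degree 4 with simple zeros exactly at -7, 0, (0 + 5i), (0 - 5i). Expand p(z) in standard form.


The polynomial is p(z) = ∏_{α ∈ S} (z − α), where S = {-7, 0, (0 + 5i), (0 - 5i)}.
Expanding the product yields: p(z) = z^4 + 7·z^3 + 25·z^2 + 175·z.
Note conjugate pairs combine to real quadratics: (z − (0+5i))(z − (0−5i)) = z² + 25.
The resulting polynomial has degree 4 and real coefficients as required.

p(z) = z^4 + 7·z^3 + 25·z^2 + 175·z.


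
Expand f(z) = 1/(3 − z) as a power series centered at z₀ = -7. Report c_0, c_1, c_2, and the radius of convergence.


Let w = z − z₀, so z = z₀ + w.
Then 3 − z = 3 − (z₀ + w) = (3 − z₀) − w = 10 − w.
f(z) = 1/(10 − w) = (1/(10)) · 1/(1 − w/(10)) = Σ_{n≥0} w^n / (10)^(n+1).
So c_n = 1/(10)^(n+1):
  c_0 = 1/(10)^1 = 1/10.
  c_1 = 1/(10)^2 = 1/100.
  c_2 = 1/(10)^3 = 1/1000.
The series is valid for |w/d| < 1, i.e. |z − z₀| < |d|.
Radius of convergence: R = |3 − z₀| = |10| = 10 (distance from z₀ to the singularity z = 3).

c_0 = 1/10, c_1 = 1/100, c_2 = 1/1000; R = 10.


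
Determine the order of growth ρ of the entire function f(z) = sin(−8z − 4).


sin(w) is a linear combination of e^{iw} and e^{−iw} (or e^w, e^{−w} in the hyperbolic case), so |sin(w)| ≤ e^{|w|}. With w = −8z − 4, |w| ≤ 8|z| + 4 = 8r + 4 on |z| = r, giving M(r) ≤ e^{8r + 4}, so ρ ≤ 1. On a suitable ray (z = it for sin/cos; z = t for sinh/cosh, t real → ∞), |sin(−8z − 4)| grows like e^{8|t|}/2, so ρ ≥ 1. Hence ρ = 1.
Therefore ρ = 1.

Order ρ = 1.


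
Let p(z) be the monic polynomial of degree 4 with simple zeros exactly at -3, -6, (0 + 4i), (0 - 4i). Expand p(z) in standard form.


The polynomial is p(z) = ∏_{α ∈ S} (z − α), where S = {-3, -6, (0 + 4i), (0 - 4i)}.
Expanding the product yields: p(z) = z^4 + 9·z^3 + 34·z^2 + 144·z + 288.
Note conjugate pairs combine to real quadratics: (z − (0+4i))(z − (0−4i)) = z² + 16.
The resulting polynomial has degree 4 and real coefficients as required.

p(z) = z^4 + 9·z^3 + 34·z^2 + 144·z + 288.


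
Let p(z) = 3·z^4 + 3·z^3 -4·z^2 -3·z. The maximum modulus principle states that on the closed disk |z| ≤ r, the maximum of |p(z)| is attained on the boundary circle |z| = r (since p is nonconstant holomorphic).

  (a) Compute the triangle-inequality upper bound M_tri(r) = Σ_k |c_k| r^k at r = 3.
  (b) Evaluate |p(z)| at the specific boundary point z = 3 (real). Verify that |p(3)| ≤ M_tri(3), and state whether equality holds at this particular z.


Coefficients: c_0 = 0, c_1 = -3, c_2 = -4, c_3 = 3, c_4 = 3. Radius r = 3.
Part (a). Triangle bound: M_tri(r) = Σ_k |c_k| r^k
  = |0|·3^0 + |-3|·3^1 + |-4|·3^2 + |3|·3^3 + |3|·3^4
  = 0 + 9 + 36 + 81 + 243 = 369.
This bounds M(r) := max_{|z|=r} |p(z)| from above; equality holds iff all terms c_k z^k can be made to align in phase at a single z on |z|=r.
Part (b). At z = 3 (real, on the circle |z| = r):
  p(3) = (0)·3^0 + (-3)·3^1 + (-4)·3^2 + (3)·3^3 + (3)·3^4 = 279.
  |p(3)| = 279.
Check: |p(3)| = 279 ≤ 369 = M_tri(3). ✓ Equality does not hold at z = 3 (the coefficients have mixed signs, so the terms do not all align in phase there).

M_tri(3) = 369; |p(3)| = 279; equality at z=3: no.
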